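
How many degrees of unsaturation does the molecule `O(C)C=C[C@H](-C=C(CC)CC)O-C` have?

Molecular formula from the SMILES: C11H20O2.
DoU = (2C + 2 + N − H − X)/2 = (2·11 + 2 + 0 − 20 − 0)/2 = 4/2 = 2.
(Structurally: 0 ring(s) + 2 π bond(s) = 2.)

2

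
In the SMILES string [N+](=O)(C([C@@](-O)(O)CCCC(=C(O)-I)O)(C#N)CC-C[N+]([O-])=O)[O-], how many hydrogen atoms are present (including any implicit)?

16

Hydrogens are implicit in SMILES; fill each atom to its normal valence:
  6 × C: 2 H each → 12
  5 × C: no H
  4 × O: 1 H each → 4
  2 × N (charge +1): no H
  2 × O: no H
  2 × O (charge -1): no H
  1 × I: no H
  1 × N: no H
  Total hydrogens = 16.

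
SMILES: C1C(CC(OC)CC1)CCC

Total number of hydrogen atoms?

20

Hydrogens are implicit in SMILES; fill each atom to its normal valence:
  6 × C: 2 H each → 12
  2 × C: 3 H each → 6
  2 × C: 1 H each → 2
  1 × O: no H
  Total hydrogens = 20.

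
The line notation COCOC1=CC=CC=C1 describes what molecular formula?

Heavy atoms from the SMILES: 8 C, 2 O.
Implicit hydrogens by atom environment:
  5 × C (aromatic): 1 H each → 5
  2 × O: no H
  1 × C: 3 H
  1 × C: 2 H
  1 × C (aromatic): no H
  Total hydrogens = 10.
Molecular formula: C8H10O2

C8H10O2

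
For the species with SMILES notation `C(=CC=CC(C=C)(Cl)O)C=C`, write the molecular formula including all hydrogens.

C9H11ClO

Heavy atoms from the SMILES: 9 C, 1 Cl, 1 O.
Implicit hydrogens by atom environment:
  6 × C: 1 H each → 6
  2 × C: 2 H each → 4
  1 × C: no H
  1 × Cl: no H
  1 × O: 1 H
  Total hydrogens = 11.
Molecular formula: C9H11ClO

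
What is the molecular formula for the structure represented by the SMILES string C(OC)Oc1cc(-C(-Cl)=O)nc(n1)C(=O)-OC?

C9H9ClN2O5

Heavy atoms from the SMILES: 9 C, 1 Cl, 2 N, 5 O.
Implicit hydrogens by atom environment:
  5 × O: no H
  3 × C (aromatic): no H
  2 × C: 3 H each → 6
  2 × C: no H
  2 × N (aromatic): no H
  1 × C: 2 H
  1 × C (aromatic): 1 H
  1 × Cl: no H
  Total hydrogens = 9.
Molecular formula: C9H9ClN2O5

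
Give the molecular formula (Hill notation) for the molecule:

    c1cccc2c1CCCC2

C10H12

Heavy atoms from the SMILES: 10 C.
Implicit hydrogens by atom environment:
  4 × C: 2 H each → 8
  4 × C (aromatic): 1 H each → 4
  2 × C (aromatic): no H
  Total hydrogens = 12.
Molecular formula: C10H12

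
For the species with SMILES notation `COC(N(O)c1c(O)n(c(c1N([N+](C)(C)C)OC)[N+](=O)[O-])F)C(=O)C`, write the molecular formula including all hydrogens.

Heavy atoms from the SMILES: 12 C, 1 F, 5 N, 7 O.
Implicit hydrogens by atom environment:
  6 × C: 3 H each → 18
  4 × C (aromatic): no H
  4 × O: no H
  2 × N: no H
  2 × N (charge +1): no H
  2 × O: 1 H each → 2
  1 × C: 1 H
  1 × C: no H
  1 × F: no H
  1 × N (aromatic): no H
  1 × O (charge -1): no H
  Total hydrogens = 21.
Net charge +1.
Molecular formula: C12H21FN5O7+

C12H21FN5O7+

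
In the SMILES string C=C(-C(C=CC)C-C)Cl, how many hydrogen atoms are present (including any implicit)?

Hydrogens are implicit in SMILES; fill each atom to its normal valence:
  3 × C: 1 H each → 3
  2 × C: 3 H each → 6
  2 × C: 2 H each → 4
  1 × C: no H
  1 × Cl: no H
  Total hydrogens = 13.

13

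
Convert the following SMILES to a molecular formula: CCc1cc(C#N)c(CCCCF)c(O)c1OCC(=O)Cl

Heavy atoms from the SMILES: 15 C, 1 Cl, 1 F, 1 N, 3 O.
Implicit hydrogens by atom environment:
  6 × C: 2 H each → 12
  5 × C (aromatic): no H
  2 × C: no H
  2 × O: no H
  1 × C: 3 H
  1 × C (aromatic): 1 H
  1 × Cl: no H
  1 × F: no H
  1 × N: no H
  1 × O: 1 H
  Total hydrogens = 17.
Molecular formula: C15H17ClFNO3

C15H17ClFNO3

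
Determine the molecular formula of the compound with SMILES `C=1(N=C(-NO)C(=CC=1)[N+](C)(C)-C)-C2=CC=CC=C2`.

Heavy atoms from the SMILES: 14 C, 3 N, 1 O.
Implicit hydrogens by atom environment:
  7 × C (aromatic): 1 H each → 7
  4 × C (aromatic): no H
  3 × C: 3 H each → 9
  1 × N: 1 H
  1 × N (aromatic): no H
  1 × N (charge +1): no H
  1 × O: 1 H
  Total hydrogens = 18.
Net charge +1.
Molecular formula: C14H18N3O+

C14H18N3O+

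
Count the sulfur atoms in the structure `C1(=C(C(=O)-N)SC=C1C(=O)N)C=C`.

The symbol for sulfur appears 1 time in the SMILES.

1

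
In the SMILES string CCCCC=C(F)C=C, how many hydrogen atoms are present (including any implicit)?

13

Hydrogens are implicit in SMILES; fill each atom to its normal valence:
  4 × C: 2 H each → 8
  2 × C: 1 H each → 2
  1 × C: 3 H
  1 × C: no H
  1 × F: no H
  Total hydrogens = 13.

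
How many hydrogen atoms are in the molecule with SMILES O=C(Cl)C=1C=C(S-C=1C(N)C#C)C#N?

Hydrogens are implicit in SMILES; fill each atom to its normal valence:
  3 × C (aromatic): no H
  3 × C: no H
  2 × C: 1 H each → 2
  1 × C (aromatic): 1 H
  1 × Cl: no H
  1 × N: 2 H
  1 × N: no H
  1 × O: no H
  1 × S (aromatic): no H
  Total hydrogens = 5.

5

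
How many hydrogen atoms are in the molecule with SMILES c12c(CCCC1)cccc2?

Hydrogens are implicit in SMILES; fill each atom to its normal valence:
  4 × C: 2 H each → 8
  4 × C (aromatic): 1 H each → 4
  2 × C (aromatic): no H
  Total hydrogens = 12.

12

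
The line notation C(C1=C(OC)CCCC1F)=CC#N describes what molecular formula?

C10H12FNO

Heavy atoms from the SMILES: 10 C, 1 F, 1 N, 1 O.
Implicit hydrogens by atom environment:
  3 × C: 2 H each → 6
  3 × C: 1 H each → 3
  3 × C: no H
  1 × C: 3 H
  1 × F: no H
  1 × N: no H
  1 × O: no H
  Total hydrogens = 12.
Molecular formula: C10H12FNO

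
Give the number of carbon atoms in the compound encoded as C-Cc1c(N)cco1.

6

The symbol for carbon appears 6 times in the SMILES. Lowercase c denotes aromatic carbon and counts toward C.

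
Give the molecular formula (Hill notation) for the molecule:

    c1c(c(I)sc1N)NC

Heavy atoms from the SMILES: 5 C, 1 I, 2 N, 1 S.
Implicit hydrogens by atom environment:
  3 × C (aromatic): no H
  1 × C: 3 H
  1 × C (aromatic): 1 H
  1 × I: no H
  1 × N: 2 H
  1 × N: 1 H
  1 × S (aromatic): no H
  Total hydrogens = 7.
Molecular formula: C5H7IN2S

C5H7IN2S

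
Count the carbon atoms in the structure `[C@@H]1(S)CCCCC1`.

The symbol for carbon appears 6 times in the SMILES.

6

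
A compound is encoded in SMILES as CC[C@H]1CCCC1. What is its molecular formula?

Heavy atoms from the SMILES: 7 C.
Implicit hydrogens by atom environment:
  5 × C: 2 H each → 10
  1 × C: 3 H
  1 × C: 1 H
  Total hydrogens = 14.
Molecular formula: C7H14

C7H14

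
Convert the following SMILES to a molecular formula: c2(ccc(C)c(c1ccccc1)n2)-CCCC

Heavy atoms from the SMILES: 16 C, 1 N.
Implicit hydrogens by atom environment:
  7 × C (aromatic): 1 H each → 7
  4 × C (aromatic): no H
  3 × C: 2 H each → 6
  2 × C: 3 H each → 6
  1 × N (aromatic): no H
  Total hydrogens = 19.
Molecular formula: C16H19N

C16H19N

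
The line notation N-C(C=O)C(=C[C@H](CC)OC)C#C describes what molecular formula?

C10H15NO2

Heavy atoms from the SMILES: 10 C, 1 N, 2 O.
Implicit hydrogens by atom environment:
  5 × C: 1 H each → 5
  2 × C: 3 H each → 6
  2 × C: no H
  2 × O: no H
  1 × C: 2 H
  1 × N: 2 H
  Total hydrogens = 15.
Molecular formula: C10H15NO2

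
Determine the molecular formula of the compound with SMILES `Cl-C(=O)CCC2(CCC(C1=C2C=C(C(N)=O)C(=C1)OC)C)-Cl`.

Heavy atoms from the SMILES: 16 C, 2 Cl, 1 N, 3 O.
Implicit hydrogens by atom environment:
  4 × C: 2 H each → 8
  4 × C (aromatic): no H
  3 × C: no H
  3 × O: no H
  2 × C: 3 H each → 6
  2 × C (aromatic): 1 H each → 2
  2 × Cl: no H
  1 × C: 1 H
  1 × N: 2 H
  Total hydrogens = 19.
Molecular formula: C16H19Cl2NO3

C16H19Cl2NO3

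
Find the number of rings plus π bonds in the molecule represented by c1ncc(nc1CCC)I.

Molecular formula from the SMILES: C7H9IN2.
DoU = (2C + 2 + N − H − X)/2 = (2·7 + 2 + 2 − 9 − 1)/2 = 8/2 = 4.
(Structurally: 1 ring(s) + 3 π bond(s) = 4.)

4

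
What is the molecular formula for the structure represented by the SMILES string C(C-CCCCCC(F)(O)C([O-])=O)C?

C10H18FO3-

Heavy atoms from the SMILES: 10 C, 1 F, 3 O.
Implicit hydrogens by atom environment:
  7 × C: 2 H each → 14
  2 × C: no H
  1 × C: 3 H
  1 × F: no H
  1 × O: 1 H
  1 × O: no H
  1 × O (charge -1): no H
  Total hydrogens = 18.
Net charge -1.
Molecular formula: C10H18FO3-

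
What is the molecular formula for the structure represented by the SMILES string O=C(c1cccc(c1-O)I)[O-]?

C7H4IO3-

Heavy atoms from the SMILES: 7 C, 1 I, 3 O.
Implicit hydrogens by atom environment:
  3 × C (aromatic): 1 H each → 3
  3 × C (aromatic): no H
  1 × C: no H
  1 × I: no H
  1 × O: 1 H
  1 × O: no H
  1 × O (charge -1): no H
  Total hydrogens = 4.
Net charge -1.
Molecular formula: C7H4IO3-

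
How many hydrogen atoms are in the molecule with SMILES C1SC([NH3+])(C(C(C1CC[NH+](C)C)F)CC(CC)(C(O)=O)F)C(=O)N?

Hydrogens are implicit in SMILES; fill each atom to its normal valence:
  5 × C: 2 H each → 10
  4 × C: no H
  3 × C: 3 H each → 9
  3 × C: 1 H each → 3
  2 × F: no H
  2 × O: no H
  1 × N (charge +1): 3 H
  1 × N: 2 H
  1 × N (charge +1): 1 H
  1 × O: 1 H
  1 × S: no H
  Total hydrogens = 29.

29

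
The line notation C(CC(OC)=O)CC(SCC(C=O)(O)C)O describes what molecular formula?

C10H18O5S

Heavy atoms from the SMILES: 10 C, 5 O, 1 S.
Implicit hydrogens by atom environment:
  4 × C: 2 H each → 8
  3 × O: no H
  2 × C: 3 H each → 6
  2 × C: 1 H each → 2
  2 × C: no H
  2 × O: 1 H each → 2
  1 × S: no H
  Total hydrogens = 18.
Molecular formula: C10H18O5S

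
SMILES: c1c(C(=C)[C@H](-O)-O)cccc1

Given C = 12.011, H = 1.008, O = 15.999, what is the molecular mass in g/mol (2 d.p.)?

150.18

Molecular formula: C9H10O2.
M = 9×12.011 + 10×1.008 + 2×15.999 = 150.18 g/mol.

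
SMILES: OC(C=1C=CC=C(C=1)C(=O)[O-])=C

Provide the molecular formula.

C9H7O3-

Heavy atoms from the SMILES: 9 C, 3 O.
Implicit hydrogens by atom environment:
  4 × C (aromatic): 1 H each → 4
  2 × C: no H
  2 × C (aromatic): no H
  1 × C: 2 H
  1 × O: 1 H
  1 × O: no H
  1 × O (charge -1): no H
  Total hydrogens = 7.
Net charge -1.
Molecular formula: C9H7O3-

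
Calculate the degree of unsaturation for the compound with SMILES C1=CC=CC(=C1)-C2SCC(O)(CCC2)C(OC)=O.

Molecular formula from the SMILES: C14H18O3S.
DoU = (2C + 2 + N − H − X)/2 = (2·14 + 2 + 0 − 18 − 0)/2 = 12/2 = 6.
(Structurally: 2 ring(s) + 4 π bond(s) = 6.)

6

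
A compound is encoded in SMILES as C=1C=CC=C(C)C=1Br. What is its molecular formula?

Heavy atoms from the SMILES: 1 Br, 7 C.
Implicit hydrogens by atom environment:
  4 × C (aromatic): 1 H each → 4
  2 × C (aromatic): no H
  1 × Br: no H
  1 × C: 3 H
  Total hydrogens = 7.
Molecular formula: C7H7Br

C7H7Br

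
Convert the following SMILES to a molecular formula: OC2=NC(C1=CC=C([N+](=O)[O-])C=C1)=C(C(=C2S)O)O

C11H8N2O5S

Heavy atoms from the SMILES: 11 C, 2 N, 5 O, 1 S.
Implicit hydrogens by atom environment:
  7 × C (aromatic): no H
  4 × C (aromatic): 1 H each → 4
  3 × O: 1 H each → 3
  1 × N (aromatic): no H
  1 × N (charge +1): no H
  1 × O: no H
  1 × O (charge -1): no H
  1 × S: 1 H
  Total hydrogens = 8.
Molecular formula: C11H8N2O5S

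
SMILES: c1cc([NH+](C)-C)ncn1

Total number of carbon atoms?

The symbol for carbon appears 6 times in the SMILES. Lowercase c denotes aromatic carbon and counts toward C.

6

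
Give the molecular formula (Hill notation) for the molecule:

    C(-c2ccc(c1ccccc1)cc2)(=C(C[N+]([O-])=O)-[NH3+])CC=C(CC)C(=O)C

C22H25N2O3+

Heavy atoms from the SMILES: 22 C, 2 N, 3 O.
Implicit hydrogens by atom environment:
  9 × C (aromatic): 1 H each → 9
  4 × C: no H
  3 × C: 2 H each → 6
  3 × C (aromatic): no H
  2 × C: 3 H each → 6
  2 × O: no H
  1 × C: 1 H
  1 × N (charge +1): 3 H
  1 × N (charge +1): no H
  1 × O (charge -1): no H
  Total hydrogens = 25.
Net charge +1.
Molecular formula: C22H25N2O3+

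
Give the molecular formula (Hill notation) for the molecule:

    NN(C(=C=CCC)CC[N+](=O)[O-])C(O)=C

Heavy atoms from the SMILES: 9 C, 3 N, 3 O.
Implicit hydrogens by atom environment:
  4 × C: 2 H each → 8
  3 × C: no H
  1 × C: 3 H
  1 × C: 1 H
  1 × N: 2 H
  1 × N: no H
  1 × N (charge +1): no H
  1 × O: 1 H
  1 × O: no H
  1 × O (charge -1): no H
  Total hydrogens = 15.
Molecular formula: C9H15N3O3

C9H15N3O3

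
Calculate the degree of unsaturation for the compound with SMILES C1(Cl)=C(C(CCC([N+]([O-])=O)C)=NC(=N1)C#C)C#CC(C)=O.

Molecular formula from the SMILES: C14H12ClN3O3.
DoU = (2C + 2 + N − H − X)/2 = (2·14 + 2 + 3 − 12 − 1)/2 = 20/2 = 10.
(Structurally: 1 ring(s) + 9 π bond(s) = 10.)

10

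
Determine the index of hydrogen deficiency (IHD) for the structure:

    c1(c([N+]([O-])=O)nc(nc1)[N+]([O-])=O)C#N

8

Molecular formula from the SMILES: C5HN5O4.
DoU = (2C + 2 + N − H − X)/2 = (2·5 + 2 + 5 − 1 − 0)/2 = 16/2 = 8.
(Structurally: 1 ring(s) + 7 π bond(s) = 8.)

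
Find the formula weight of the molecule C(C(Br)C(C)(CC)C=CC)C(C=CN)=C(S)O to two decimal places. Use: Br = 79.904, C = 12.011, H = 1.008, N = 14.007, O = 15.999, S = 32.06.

320.29

Molecular formula: C13H22BrNOS.
M = 1×79.904 + 13×12.011 + 22×1.008 + 1×14.007 + 1×15.999 + 1×32.06 = 320.29 g/mol.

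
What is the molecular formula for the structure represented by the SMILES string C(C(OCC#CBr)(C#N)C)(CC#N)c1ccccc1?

C15H13BrN2O

Heavy atoms from the SMILES: 1 Br, 15 C, 2 N, 1 O.
Implicit hydrogens by atom environment:
  5 × C (aromatic): 1 H each → 5
  5 × C: no H
  2 × C: 2 H each → 4
  2 × N: no H
  1 × Br: no H
  1 × C: 3 H
  1 × C: 1 H
  1 × C (aromatic): no H
  1 × O: no H
  Total hydrogens = 13.
Molecular formula: C15H13BrN2O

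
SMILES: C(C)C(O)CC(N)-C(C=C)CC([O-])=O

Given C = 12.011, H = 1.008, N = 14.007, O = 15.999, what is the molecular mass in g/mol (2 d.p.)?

Molecular formula: C10H18NO3-.
M = 10×12.011 + 18×1.008 + 1×14.007 + 3×15.999 = 200.26 g/mol.

200.26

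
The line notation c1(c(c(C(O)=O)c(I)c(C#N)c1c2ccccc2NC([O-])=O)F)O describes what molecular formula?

Heavy atoms from the SMILES: 15 C, 1 F, 1 I, 2 N, 5 O.
Implicit hydrogens by atom environment:
  8 × C (aromatic): no H
  4 × C (aromatic): 1 H each → 4
  3 × C: no H
  2 × O: 1 H each → 2
  2 × O: no H
  1 × F: no H
  1 × I: no H
  1 × N: 1 H
  1 × N: no H
  1 × O (charge -1): no H
  Total hydrogens = 7.
Net charge -1.
Molecular formula: C15H7FIN2O5-

C15H7FIN2O5-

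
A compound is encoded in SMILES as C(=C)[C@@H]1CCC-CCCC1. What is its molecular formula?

C10H18

Heavy atoms from the SMILES: 10 C.
Implicit hydrogens by atom environment:
  8 × C: 2 H each → 16
  2 × C: 1 H each → 2
  Total hydrogens = 18.
Molecular formula: C10H18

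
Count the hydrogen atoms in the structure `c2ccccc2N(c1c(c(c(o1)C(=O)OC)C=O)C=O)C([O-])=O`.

10

Hydrogens are implicit in SMILES; fill each atom to its normal valence:
  5 × C (aromatic): 1 H each → 5
  5 × C (aromatic): no H
  5 × O: no H
  2 × C: 1 H each → 2
  2 × C: no H
  1 × C: 3 H
  1 × N: no H
  1 × O (aromatic): no H
  1 × O (charge -1): no H
  Total hydrogens = 10.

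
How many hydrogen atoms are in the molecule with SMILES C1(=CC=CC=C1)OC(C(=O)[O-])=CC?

Hydrogens are implicit in SMILES; fill each atom to its normal valence:
  5 × C (aromatic): 1 H each → 5
  2 × C: no H
  2 × O: no H
  1 × C: 3 H
  1 × C: 1 H
  1 × C (aromatic): no H
  1 × O (charge -1): no H
  Total hydrogens = 9.

9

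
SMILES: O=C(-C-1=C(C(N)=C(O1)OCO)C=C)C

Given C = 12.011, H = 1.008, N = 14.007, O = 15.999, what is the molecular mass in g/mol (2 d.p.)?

197.19

Molecular formula: C9H11NO4.
M = 9×12.011 + 11×1.008 + 1×14.007 + 4×15.999 = 197.19 g/mol.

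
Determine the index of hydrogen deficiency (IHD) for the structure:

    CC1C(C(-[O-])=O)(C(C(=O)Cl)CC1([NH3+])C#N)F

5

Molecular formula from the SMILES: C9H10ClFN2O3.
DoU = (2C + 2 + N − H − X)/2 = (2·9 + 2 + 2 − 10 − 2)/2 = 10/2 = 5.
(Structurally: 1 ring(s) + 4 π bond(s) = 5.)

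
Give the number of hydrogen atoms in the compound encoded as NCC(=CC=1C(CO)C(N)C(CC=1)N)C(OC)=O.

Hydrogens are implicit in SMILES; fill each atom to its normal valence:
  5 × C: 1 H each → 5
  3 × C: 2 H each → 6
  3 × C: no H
  3 × N: 2 H each → 6
  2 × O: no H
  1 × C: 3 H
  1 × O: 1 H
  Total hydrogens = 21.

21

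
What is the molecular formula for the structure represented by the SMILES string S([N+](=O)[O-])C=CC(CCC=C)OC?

C8H13NO3S

Heavy atoms from the SMILES: 8 C, 1 N, 3 O, 1 S.
Implicit hydrogens by atom environment:
  4 × C: 1 H each → 4
  3 × C: 2 H each → 6
  2 × O: no H
  1 × C: 3 H
  1 × N (charge +1): no H
  1 × O (charge -1): no H
  1 × S: no H
  Total hydrogens = 13.
Molecular formula: C8H13NO3S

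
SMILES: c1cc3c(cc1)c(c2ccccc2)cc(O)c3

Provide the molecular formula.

C16H12O

Heavy atoms from the SMILES: 16 C, 1 O.
Implicit hydrogens by atom environment:
  11 × C (aromatic): 1 H each → 11
  5 × C (aromatic): no H
  1 × O: 1 H
  Total hydrogens = 12.
Molecular formula: C16H12O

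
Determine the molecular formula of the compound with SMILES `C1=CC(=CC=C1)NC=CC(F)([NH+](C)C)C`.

Heavy atoms from the SMILES: 12 C, 1 F, 2 N.
Implicit hydrogens by atom environment:
  5 × C (aromatic): 1 H each → 5
  3 × C: 3 H each → 9
  2 × C: 1 H each → 2
  1 × C: no H
  1 × C (aromatic): no H
  1 × F: no H
  1 × N (charge +1): 1 H
  1 × N: 1 H
  Total hydrogens = 18.
Net charge +1.
Molecular formula: C12H18FN2+

C12H18FN2+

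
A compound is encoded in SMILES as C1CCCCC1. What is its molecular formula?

Heavy atoms from the SMILES: 6 C.
Implicit hydrogens by atom environment:
  6 × C: 2 H each → 12
  Total hydrogens = 12.
Molecular formula: C6H12

C6H12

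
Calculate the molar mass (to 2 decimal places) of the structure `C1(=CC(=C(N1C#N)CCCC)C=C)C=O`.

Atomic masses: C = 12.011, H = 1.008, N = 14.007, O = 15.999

202.26

Molecular formula: C12H14N2O.
M = 12×12.011 + 14×1.008 + 2×14.007 + 1×15.999 = 202.26 g/mol.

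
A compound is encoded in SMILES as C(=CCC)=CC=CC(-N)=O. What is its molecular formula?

Heavy atoms from the SMILES: 8 C, 1 N, 1 O.
Implicit hydrogens by atom environment:
  4 × C: 1 H each → 4
  2 × C: no H
  1 × C: 3 H
  1 × C: 2 H
  1 × N: 2 H
  1 × O: no H
  Total hydrogens = 11.
Molecular formula: C8H11NO

C8H11NO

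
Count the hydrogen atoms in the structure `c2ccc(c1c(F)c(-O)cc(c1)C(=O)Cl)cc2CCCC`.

Hydrogens are implicit in SMILES; fill each atom to its normal valence:
  6 × C (aromatic): 1 H each → 6
  6 × C (aromatic): no H
  3 × C: 2 H each → 6
  1 × C: 3 H
  1 × C: no H
  1 × Cl: no H
  1 × F: no H
  1 × O: 1 H
  1 × O: no H
  Total hydrogens = 16.

16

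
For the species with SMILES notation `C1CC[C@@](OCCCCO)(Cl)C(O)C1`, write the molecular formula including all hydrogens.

C10H19ClO3

Heavy atoms from the SMILES: 10 C, 1 Cl, 3 O.
Implicit hydrogens by atom environment:
  8 × C: 2 H each → 16
  2 × O: 1 H each → 2
  1 × C: 1 H
  1 × C: no H
  1 × Cl: no H
  1 × O: no H
  Total hydrogens = 19.
Molecular formula: C10H19ClO3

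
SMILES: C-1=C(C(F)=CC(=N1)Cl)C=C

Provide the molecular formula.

Heavy atoms from the SMILES: 7 C, 1 Cl, 1 F, 1 N.
Implicit hydrogens by atom environment:
  3 × C (aromatic): no H
  2 × C (aromatic): 1 H each → 2
  1 × C: 2 H
  1 × C: 1 H
  1 × Cl: no H
  1 × F: no H
  1 × N (aromatic): no H
  Total hydrogens = 5.
Molecular formula: C7H5ClFN

C7H5ClFN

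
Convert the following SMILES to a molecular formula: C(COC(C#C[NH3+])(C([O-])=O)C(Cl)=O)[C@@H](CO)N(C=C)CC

Heavy atoms from the SMILES: 13 C, 1 Cl, 2 N, 5 O.
Implicit hydrogens by atom environment:
  5 × C: 2 H each → 10
  5 × C: no H
  3 × O: no H
  2 × C: 1 H each → 2
  1 × C: 3 H
  1 × Cl: no H
  1 × N (charge +1): 3 H
  1 × N: no H
  1 × O: 1 H
  1 × O (charge -1): no H
  Total hydrogens = 19.
Molecular formula: C13H19ClN2O5

C13H19ClN2O5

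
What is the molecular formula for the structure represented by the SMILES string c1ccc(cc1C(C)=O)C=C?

Heavy atoms from the SMILES: 10 C, 1 O.
Implicit hydrogens by atom environment:
  4 × C (aromatic): 1 H each → 4
  2 × C (aromatic): no H
  1 × C: 3 H
  1 × C: 2 H
  1 × C: 1 H
  1 × C: no H
  1 × O: no H
  Total hydrogens = 10.
Molecular formula: C10H10O

C10H10O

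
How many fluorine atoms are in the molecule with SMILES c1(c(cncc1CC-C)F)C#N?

1

The symbol for fluorine appears 1 time in the SMILES.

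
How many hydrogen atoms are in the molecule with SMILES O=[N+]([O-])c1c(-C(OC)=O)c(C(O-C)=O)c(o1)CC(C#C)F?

10

Hydrogens are implicit in SMILES; fill each atom to its normal valence:
  5 × O: no H
  4 × C (aromatic): no H
  3 × C: no H
  2 × C: 3 H each → 6
  2 × C: 1 H each → 2
  1 × C: 2 H
  1 × F: no H
  1 × N (charge +1): no H
  1 × O (aromatic): no H
  1 × O (charge -1): no H
  Total hydrogens = 10.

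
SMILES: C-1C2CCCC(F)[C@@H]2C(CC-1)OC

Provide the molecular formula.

C11H19FO

Heavy atoms from the SMILES: 11 C, 1 F, 1 O.
Implicit hydrogens by atom environment:
  6 × C: 2 H each → 12
  4 × C: 1 H each → 4
  1 × C: 3 H
  1 × F: no H
  1 × O: no H
  Total hydrogens = 19.
Molecular formula: C11H19FO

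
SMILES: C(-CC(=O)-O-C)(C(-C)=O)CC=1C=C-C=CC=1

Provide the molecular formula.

C13H16O3

Heavy atoms from the SMILES: 13 C, 3 O.
Implicit hydrogens by atom environment:
  5 × C (aromatic): 1 H each → 5
  3 × O: no H
  2 × C: 3 H each → 6
  2 × C: 2 H each → 4
  2 × C: no H
  1 × C: 1 H
  1 × C (aromatic): no H
  Total hydrogens = 16.
Molecular formula: C13H16O3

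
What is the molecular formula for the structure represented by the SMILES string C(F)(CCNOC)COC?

C6H14FNO2

Heavy atoms from the SMILES: 6 C, 1 F, 1 N, 2 O.
Implicit hydrogens by atom environment:
  3 × C: 2 H each → 6
  2 × C: 3 H each → 6
  2 × O: no H
  1 × C: 1 H
  1 × F: no H
  1 × N: 1 H
  Total hydrogens = 14.
Molecular formula: C6H14FNO2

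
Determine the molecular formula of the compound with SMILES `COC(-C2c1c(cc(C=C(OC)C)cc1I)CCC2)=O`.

C16H19IO3

Heavy atoms from the SMILES: 16 C, 1 I, 3 O.
Implicit hydrogens by atom environment:
  4 × C (aromatic): no H
  3 × C: 3 H each → 9
  3 × C: 2 H each → 6
  3 × O: no H
  2 × C (aromatic): 1 H each → 2
  2 × C: 1 H each → 2
  2 × C: no H
  1 × I: no H
  Total hydrogens = 19.
Molecular formula: C16H19IO3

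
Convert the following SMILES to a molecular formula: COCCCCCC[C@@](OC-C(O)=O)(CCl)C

Heavy atoms from the SMILES: 12 C, 1 Cl, 4 O.
Implicit hydrogens by atom environment:
  8 × C: 2 H each → 16
  3 × O: no H
  2 × C: 3 H each → 6
  2 × C: no H
  1 × Cl: no H
  1 × O: 1 H
  Total hydrogens = 23.
Molecular formula: C12H23ClO4

C12H23ClO4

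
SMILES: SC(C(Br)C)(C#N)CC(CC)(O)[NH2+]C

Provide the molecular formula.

Heavy atoms from the SMILES: 1 Br, 9 C, 2 N, 1 O, 1 S.
Implicit hydrogens by atom environment:
  3 × C: 3 H each → 9
  3 × C: no H
  2 × C: 2 H each → 4
  1 × Br: no H
  1 × C: 1 H
  1 × N (charge +1): 2 H
  1 × N: no H
  1 × O: 1 H
  1 × S: 1 H
  Total hydrogens = 18.
Net charge +1.
Molecular formula: C9H18BrN2OS+

C9H18BrN2OS+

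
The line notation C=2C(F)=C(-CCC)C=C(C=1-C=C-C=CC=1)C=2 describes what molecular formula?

C15H15F

Heavy atoms from the SMILES: 15 C, 1 F.
Implicit hydrogens by atom environment:
  8 × C (aromatic): 1 H each → 8
  4 × C (aromatic): no H
  2 × C: 2 H each → 4
  1 × C: 3 H
  1 × F: no H
  Total hydrogens = 15.
Molecular formula: C15H15F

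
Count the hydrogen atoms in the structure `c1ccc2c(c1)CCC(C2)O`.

Hydrogens are implicit in SMILES; fill each atom to its normal valence:
  4 × C (aromatic): 1 H each → 4
  3 × C: 2 H each → 6
  2 × C (aromatic): no H
  1 × C: 1 H
  1 × O: 1 H
  Total hydrogens = 12.

12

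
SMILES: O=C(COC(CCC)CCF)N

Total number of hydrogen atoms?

16

Hydrogens are implicit in SMILES; fill each atom to its normal valence:
  5 × C: 2 H each → 10
  2 × O: no H
  1 × C: 3 H
  1 × C: 1 H
  1 × C: no H
  1 × F: no H
  1 × N: 2 H
  Total hydrogens = 16.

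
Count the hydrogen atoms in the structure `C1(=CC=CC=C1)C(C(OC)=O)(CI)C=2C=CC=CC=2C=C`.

17

Hydrogens are implicit in SMILES; fill each atom to its normal valence:
  9 × C (aromatic): 1 H each → 9
  3 × C (aromatic): no H
  2 × C: 2 H each → 4
  2 × C: no H
  2 × O: no H
  1 × C: 3 H
  1 × C: 1 H
  1 × I: no H
  Total hydrogens = 17.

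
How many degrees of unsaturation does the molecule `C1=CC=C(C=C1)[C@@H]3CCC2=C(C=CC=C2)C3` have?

Molecular formula from the SMILES: C16H16.
DoU = (2C + 2 + N − H − X)/2 = (2·16 + 2 + 0 − 16 − 0)/2 = 18/2 = 9.
(Structurally: 3 ring(s) + 6 π bond(s) = 9.)

9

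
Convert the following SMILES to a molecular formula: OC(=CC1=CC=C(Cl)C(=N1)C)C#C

Heavy atoms from the SMILES: 10 C, 1 Cl, 1 N, 1 O.
Implicit hydrogens by atom environment:
  3 × C (aromatic): no H
  2 × C (aromatic): 1 H each → 2
  2 × C: 1 H each → 2
  2 × C: no H
  1 × C: 3 H
  1 × Cl: no H
  1 × N (aromatic): no H
  1 × O: 1 H
  Total hydrogens = 8.
Molecular formula: C10H8ClNO

C10H8ClNO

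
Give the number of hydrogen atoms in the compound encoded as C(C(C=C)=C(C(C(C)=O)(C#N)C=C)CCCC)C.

23

Hydrogens are implicit in SMILES; fill each atom to its normal valence:
  6 × C: 2 H each → 12
  5 × C: no H
  3 × C: 3 H each → 9
  2 × C: 1 H each → 2
  1 × N: no H
  1 × O: no H
  Total hydrogens = 23.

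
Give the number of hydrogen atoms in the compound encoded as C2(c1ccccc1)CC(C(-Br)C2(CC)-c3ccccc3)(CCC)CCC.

33

Hydrogens are implicit in SMILES; fill each atom to its normal valence:
  10 × C (aromatic): 1 H each → 10
  6 × C: 2 H each → 12
  3 × C: 3 H each → 9
  2 × C: 1 H each → 2
  2 × C: no H
  2 × C (aromatic): no H
  1 × Br: no H
  Total hydrogens = 33.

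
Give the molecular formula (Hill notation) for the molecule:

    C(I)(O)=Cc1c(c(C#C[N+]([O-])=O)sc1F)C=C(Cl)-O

Heavy atoms from the SMILES: 10 C, 1 Cl, 1 F, 1 I, 1 N, 4 O, 1 S.
Implicit hydrogens by atom environment:
  4 × C (aromatic): no H
  4 × C: no H
  2 × C: 1 H each → 2
  2 × O: 1 H each → 2
  1 × Cl: no H
  1 × F: no H
  1 × I: no H
  1 × N (charge +1): no H
  1 × O: no H
  1 × O (charge -1): no H
  1 × S (aromatic): no H
  Total hydrogens = 4.
Molecular formula: C10H4ClFINO4S

C10H4ClFINO4S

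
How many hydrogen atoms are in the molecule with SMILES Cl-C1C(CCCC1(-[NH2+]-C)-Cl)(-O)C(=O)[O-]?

Hydrogens are implicit in SMILES; fill each atom to its normal valence:
  3 × C: 2 H each → 6
  3 × C: no H
  2 × Cl: no H
  1 × C: 3 H
  1 × C: 1 H
  1 × N (charge +1): 2 H
  1 × O: 1 H
  1 × O: no H
  1 × O (charge -1): no H
  Total hydrogens = 13.

13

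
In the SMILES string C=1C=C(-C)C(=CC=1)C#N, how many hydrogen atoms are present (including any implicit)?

Hydrogens are implicit in SMILES; fill each atom to its normal valence:
  4 × C (aromatic): 1 H each → 4
  2 × C (aromatic): no H
  1 × C: 3 H
  1 × C: no H
  1 × N: no H
  Total hydrogens = 7.

7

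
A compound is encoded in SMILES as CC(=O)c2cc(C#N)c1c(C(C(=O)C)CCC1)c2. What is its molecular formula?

Heavy atoms from the SMILES: 15 C, 1 N, 2 O.
Implicit hydrogens by atom environment:
  4 × C (aromatic): no H
  3 × C: 2 H each → 6
  3 × C: no H
  2 × C: 3 H each → 6
  2 × C (aromatic): 1 H each → 2
  2 × O: no H
  1 × C: 1 H
  1 × N: no H
  Total hydrogens = 15.
Molecular formula: C15H15NO2

C15H15NO2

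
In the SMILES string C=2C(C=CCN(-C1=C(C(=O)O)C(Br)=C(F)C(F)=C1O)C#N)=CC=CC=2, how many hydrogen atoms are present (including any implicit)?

11

Hydrogens are implicit in SMILES; fill each atom to its normal valence:
  7 × C (aromatic): no H
  5 × C (aromatic): 1 H each → 5
  2 × C: 1 H each → 2
  2 × C: no H
  2 × F: no H
  2 × N: no H
  2 × O: 1 H each → 2
  1 × Br: no H
  1 × C: 2 H
  1 × O: no H
  Total hydrogens = 11.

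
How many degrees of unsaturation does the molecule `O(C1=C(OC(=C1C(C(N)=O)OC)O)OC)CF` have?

Molecular formula from the SMILES: C9H12FNO6.
DoU = (2C + 2 + N − H − X)/2 = (2·9 + 2 + 1 − 12 − 1)/2 = 8/2 = 4.
(Structurally: 1 ring(s) + 3 π bond(s) = 4.)

4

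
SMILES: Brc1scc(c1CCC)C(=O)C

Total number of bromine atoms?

The symbol for bromine appears 1 time in the SMILES.

1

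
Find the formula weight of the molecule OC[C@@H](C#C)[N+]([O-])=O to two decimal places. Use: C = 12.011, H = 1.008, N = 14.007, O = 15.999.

115.09

Molecular formula: C4H5NO3.
M = 4×12.011 + 5×1.008 + 1×14.007 + 3×15.999 = 115.09 g/mol.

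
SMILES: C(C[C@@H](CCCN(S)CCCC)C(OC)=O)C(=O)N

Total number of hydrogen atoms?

26

Hydrogens are implicit in SMILES; fill each atom to its normal valence:
  8 × C: 2 H each → 16
  3 × O: no H
  2 × C: 3 H each → 6
  2 × C: no H
  1 × C: 1 H
  1 × N: 2 H
  1 × N: no H
  1 × S: 1 H
  Total hydrogens = 26.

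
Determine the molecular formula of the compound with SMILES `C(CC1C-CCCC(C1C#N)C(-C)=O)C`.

C13H21NO

Heavy atoms from the SMILES: 13 C, 1 N, 1 O.
Implicit hydrogens by atom environment:
  6 × C: 2 H each → 12
  3 × C: 1 H each → 3
  2 × C: 3 H each → 6
  2 × C: no H
  1 × N: no H
  1 × O: no H
  Total hydrogens = 21.
Molecular formula: C13H21NO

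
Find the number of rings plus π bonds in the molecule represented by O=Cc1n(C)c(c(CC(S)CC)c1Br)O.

4

Molecular formula from the SMILES: C10H14BrNO2S.
DoU = (2C + 2 + N − H − X)/2 = (2·10 + 2 + 1 − 14 − 1)/2 = 8/2 = 4.
(Structurally: 1 ring(s) + 3 π bond(s) = 4.)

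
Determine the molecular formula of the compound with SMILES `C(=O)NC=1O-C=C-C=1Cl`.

C5H4ClNO2

Heavy atoms from the SMILES: 5 C, 1 Cl, 1 N, 2 O.
Implicit hydrogens by atom environment:
  2 × C (aromatic): 1 H each → 2
  2 × C (aromatic): no H
  1 × C: 1 H
  1 × Cl: no H
  1 × N: 1 H
  1 × O (aromatic): no H
  1 × O: no H
  Total hydrogens = 4.
Molecular formula: C5H4ClNO2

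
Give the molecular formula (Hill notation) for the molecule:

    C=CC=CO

C4H6O

Heavy atoms from the SMILES: 4 C, 1 O.
Implicit hydrogens by atom environment:
  3 × C: 1 H each → 3
  1 × C: 2 H
  1 × O: 1 H
  Total hydrogens = 6.
Molecular formula: C4H6O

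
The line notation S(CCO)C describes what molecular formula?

C3H8OS

Heavy atoms from the SMILES: 3 C, 1 O, 1 S.
Implicit hydrogens by atom environment:
  2 × C: 2 H each → 4
  1 × C: 3 H
  1 × O: 1 H
  1 × S: no H
  Total hydrogens = 8.
Molecular formula: C3H8OS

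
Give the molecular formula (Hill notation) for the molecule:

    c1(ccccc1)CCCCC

Heavy atoms from the SMILES: 11 C.
Implicit hydrogens by atom environment:
  5 × C (aromatic): 1 H each → 5
  4 × C: 2 H each → 8
  1 × C: 3 H
  1 × C (aromatic): no H
  Total hydrogens = 16.
Molecular formula: C11H16

C11H16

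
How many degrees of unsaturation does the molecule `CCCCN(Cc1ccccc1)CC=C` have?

Molecular formula from the SMILES: C14H21N.
DoU = (2C + 2 + N − H − X)/2 = (2·14 + 2 + 1 − 21 − 0)/2 = 10/2 = 5.
(Structurally: 1 ring(s) + 4 π bond(s) = 5.)

5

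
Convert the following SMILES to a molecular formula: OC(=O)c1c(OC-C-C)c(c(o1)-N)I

Heavy atoms from the SMILES: 8 C, 1 I, 1 N, 4 O.
Implicit hydrogens by atom environment:
  4 × C (aromatic): no H
  2 × C: 2 H each → 4
  2 × O: no H
  1 × C: 3 H
  1 × C: no H
  1 × I: no H
  1 × N: 2 H
  1 × O: 1 H
  1 × O (aromatic): no H
  Total hydrogens = 10.
Molecular formula: C8H10INO4

C8H10INO4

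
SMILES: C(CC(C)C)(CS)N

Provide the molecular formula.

Heavy atoms from the SMILES: 6 C, 1 N, 1 S.
Implicit hydrogens by atom environment:
  2 × C: 3 H each → 6
  2 × C: 2 H each → 4
  2 × C: 1 H each → 2
  1 × N: 2 H
  1 × S: 1 H
  Total hydrogens = 15.
Molecular formula: C6H15NS

C6H15NS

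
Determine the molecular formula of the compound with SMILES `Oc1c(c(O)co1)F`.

Heavy atoms from the SMILES: 4 C, 1 F, 3 O.
Implicit hydrogens by atom environment:
  3 × C (aromatic): no H
  2 × O: 1 H each → 2
  1 × C (aromatic): 1 H
  1 × F: no H
  1 × O (aromatic): no H
  Total hydrogens = 3.
Molecular formula: C4H3FO3

C4H3FO3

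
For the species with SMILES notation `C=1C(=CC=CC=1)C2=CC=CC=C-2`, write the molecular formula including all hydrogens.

C12H10

Heavy atoms from the SMILES: 12 C.
Implicit hydrogens by atom environment:
  10 × C (aromatic): 1 H each → 10
  2 × C (aromatic): no H
  Total hydrogens = 10.
Molecular formula: C12H10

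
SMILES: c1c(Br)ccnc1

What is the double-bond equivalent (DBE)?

4

Molecular formula from the SMILES: C5H4BrN.
DoU = (2C + 2 + N − H − X)/2 = (2·5 + 2 + 1 − 4 − 1)/2 = 8/2 = 4.
(Structurally: 1 ring(s) + 3 π bond(s) = 4.)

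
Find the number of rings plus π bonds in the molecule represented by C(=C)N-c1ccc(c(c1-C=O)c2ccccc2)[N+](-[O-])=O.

11

Molecular formula from the SMILES: C15H12N2O3.
DoU = (2C + 2 + N − H − X)/2 = (2·15 + 2 + 2 − 12 − 0)/2 = 22/2 = 11.
(Structurally: 2 ring(s) + 9 π bond(s) = 11.)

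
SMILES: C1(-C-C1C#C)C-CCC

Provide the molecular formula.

C9H14

Heavy atoms from the SMILES: 9 C.
Implicit hydrogens by atom environment:
  4 × C: 2 H each → 8
  3 × C: 1 H each → 3
  1 × C: 3 H
  1 × C: no H
  Total hydrogens = 14.
Molecular formula: C9H14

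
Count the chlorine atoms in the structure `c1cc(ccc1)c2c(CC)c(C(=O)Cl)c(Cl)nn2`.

The symbol for chlorine appears 2 times in the SMILES.

2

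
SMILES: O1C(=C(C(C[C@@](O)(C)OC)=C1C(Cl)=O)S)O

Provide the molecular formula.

Heavy atoms from the SMILES: 9 C, 1 Cl, 5 O, 1 S.
Implicit hydrogens by atom environment:
  4 × C (aromatic): no H
  2 × C: 3 H each → 6
  2 × C: no H
  2 × O: 1 H each → 2
  2 × O: no H
  1 × C: 2 H
  1 × Cl: no H
  1 × O (aromatic): no H
  1 × S: 1 H
  Total hydrogens = 11.
Molecular formula: C9H11ClO5S

C9H11ClO5S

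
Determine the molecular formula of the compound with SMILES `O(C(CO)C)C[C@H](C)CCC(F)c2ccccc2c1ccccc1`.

Heavy atoms from the SMILES: 21 C, 1 F, 2 O.
Implicit hydrogens by atom environment:
  9 × C (aromatic): 1 H each → 9
  4 × C: 2 H each → 8
  3 × C: 1 H each → 3
  3 × C (aromatic): no H
  2 × C: 3 H each → 6
  1 × F: no H
  1 × O: 1 H
  1 × O: no H
  Total hydrogens = 27.
Molecular formula: C21H27FO2

C21H27FO2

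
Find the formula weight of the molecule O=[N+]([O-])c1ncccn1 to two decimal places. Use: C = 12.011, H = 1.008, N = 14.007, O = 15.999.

Molecular formula: C4H3N3O2.
M = 4×12.011 + 3×1.008 + 3×14.007 + 2×15.999 = 125.09 g/mol.

125.09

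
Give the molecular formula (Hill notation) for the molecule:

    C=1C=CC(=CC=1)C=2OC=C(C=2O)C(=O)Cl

C11H7ClO3

Heavy atoms from the SMILES: 11 C, 1 Cl, 3 O.
Implicit hydrogens by atom environment:
  6 × C (aromatic): 1 H each → 6
  4 × C (aromatic): no H
  1 × C: no H
  1 × Cl: no H
  1 × O: 1 H
  1 × O (aromatic): no H
  1 × O: no H
  Total hydrogens = 7.
Molecular formula: C11H7ClO3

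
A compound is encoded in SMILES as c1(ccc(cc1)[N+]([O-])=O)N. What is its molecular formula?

Heavy atoms from the SMILES: 6 C, 2 N, 2 O.
Implicit hydrogens by atom environment:
  4 × C (aromatic): 1 H each → 4
  2 × C (aromatic): no H
  1 × N: 2 H
  1 × N (charge +1): no H
  1 × O: no H
  1 × O (charge -1): no H
  Total hydrogens = 6.
Molecular formula: C6H6N2O2

C6H6N2O2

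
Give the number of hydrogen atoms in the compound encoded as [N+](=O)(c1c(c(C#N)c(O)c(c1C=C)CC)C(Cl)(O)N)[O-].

12

Hydrogens are implicit in SMILES; fill each atom to its normal valence:
  6 × C (aromatic): no H
  2 × C: 2 H each → 4
  2 × C: no H
  2 × O: 1 H each → 2
  1 × C: 3 H
  1 × C: 1 H
  1 × Cl: no H
  1 × N: 2 H
  1 × N: no H
  1 × N (charge +1): no H
  1 × O: no H
  1 × O (charge -1): no H
  Total hydrogens = 12.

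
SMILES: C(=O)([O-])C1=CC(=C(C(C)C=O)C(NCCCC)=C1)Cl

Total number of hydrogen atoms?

Hydrogens are implicit in SMILES; fill each atom to its normal valence:
  4 × C (aromatic): no H
  3 × C: 2 H each → 6
  2 × C: 3 H each → 6
  2 × C (aromatic): 1 H each → 2
  2 × C: 1 H each → 2
  2 × O: no H
  1 × C: no H
  1 × Cl: no H
  1 × N: 1 H
  1 × O (charge -1): no H
  Total hydrogens = 17.

17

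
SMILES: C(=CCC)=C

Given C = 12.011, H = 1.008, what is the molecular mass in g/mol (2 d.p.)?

Molecular formula: C5H8.
M = 5×12.011 + 8×1.008 = 68.12 g/mol.

68.12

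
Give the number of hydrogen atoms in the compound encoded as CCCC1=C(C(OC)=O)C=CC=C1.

Hydrogens are implicit in SMILES; fill each atom to its normal valence:
  4 × C (aromatic): 1 H each → 4
  2 × C: 3 H each → 6
  2 × C: 2 H each → 4
  2 × C (aromatic): no H
  2 × O: no H
  1 × C: no H
  Total hydrogens = 14.

14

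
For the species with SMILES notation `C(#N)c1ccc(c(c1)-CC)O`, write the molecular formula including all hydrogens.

Heavy atoms from the SMILES: 9 C, 1 N, 1 O.
Implicit hydrogens by atom environment:
  3 × C (aromatic): 1 H each → 3
  3 × C (aromatic): no H
  1 × C: 3 H
  1 × C: 2 H
  1 × C: no H
  1 × N: no H
  1 × O: 1 H
  Total hydrogens = 9.
Molecular formula: C9H9NO

C9H9NO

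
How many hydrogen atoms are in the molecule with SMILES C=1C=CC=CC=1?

Hydrogens are implicit in SMILES; fill each atom to its normal valence:
  6 × C (aromatic): 1 H each → 6
  Total hydrogens = 6.

6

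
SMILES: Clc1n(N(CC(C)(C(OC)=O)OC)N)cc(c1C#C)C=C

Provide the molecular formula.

Heavy atoms from the SMILES: 14 C, 1 Cl, 3 N, 3 O.
Implicit hydrogens by atom environment:
  3 × C: 3 H each → 9
  3 × C (aromatic): no H
  3 × C: no H
  3 × O: no H
  2 × C: 2 H each → 4
  2 × C: 1 H each → 2
  1 × C (aromatic): 1 H
  1 × Cl: no H
  1 × N: 2 H
  1 × N (aromatic): no H
  1 × N: no H
  Total hydrogens = 18.
Molecular formula: C14H18ClN3O3

C14H18ClN3O3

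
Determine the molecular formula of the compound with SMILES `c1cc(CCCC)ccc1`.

C10H14

Heavy atoms from the SMILES: 10 C.
Implicit hydrogens by atom environment:
  5 × C (aromatic): 1 H each → 5
  3 × C: 2 H each → 6
  1 × C: 3 H
  1 × C (aromatic): no H
  Total hydrogens = 14.
Molecular formula: C10H14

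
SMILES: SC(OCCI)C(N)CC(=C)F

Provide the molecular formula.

C7H13FINOS

Heavy atoms from the SMILES: 7 C, 1 F, 1 I, 1 N, 1 O, 1 S.
Implicit hydrogens by atom environment:
  4 × C: 2 H each → 8
  2 × C: 1 H each → 2
  1 × C: no H
  1 × F: no H
  1 × I: no H
  1 × N: 2 H
  1 × O: no H
  1 × S: 1 H
  Total hydrogens = 13.
Molecular formula: C7H13FINOS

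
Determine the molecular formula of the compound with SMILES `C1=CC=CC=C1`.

C6H6

Heavy atoms from the SMILES: 6 C.
Implicit hydrogens by atom environment:
  6 × C (aromatic): 1 H each → 6
  Total hydrogens = 6.
Molecular formula: C6H6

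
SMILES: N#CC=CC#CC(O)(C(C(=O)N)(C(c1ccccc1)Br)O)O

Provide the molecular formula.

Heavy atoms from the SMILES: 1 Br, 15 C, 2 N, 4 O.
Implicit hydrogens by atom environment:
  6 × C: no H
  5 × C (aromatic): 1 H each → 5
  3 × C: 1 H each → 3
  3 × O: 1 H each → 3
  1 × Br: no H
  1 × C (aromatic): no H
  1 × N: 2 H
  1 × N: no H
  1 × O: no H
  Total hydrogens = 13.
Molecular formula: C15H13BrN2O4

C15H13BrN2O4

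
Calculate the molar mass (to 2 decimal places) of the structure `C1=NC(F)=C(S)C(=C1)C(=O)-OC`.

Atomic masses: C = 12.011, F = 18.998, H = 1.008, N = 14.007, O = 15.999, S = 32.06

Molecular formula: C7H6FNO2S.
M = 7×12.011 + 1×18.998 + 6×1.008 + 1×14.007 + 2×15.999 + 1×32.06 = 187.19 g/mol.

187.19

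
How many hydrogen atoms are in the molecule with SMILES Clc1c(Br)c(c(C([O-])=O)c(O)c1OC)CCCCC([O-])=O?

Hydrogens are implicit in SMILES; fill each atom to its normal valence:
  6 × C (aromatic): no H
  4 × C: 2 H each → 8
  3 × O: no H
  2 × C: no H
  2 × O (charge -1): no H
  1 × Br: no H
  1 × C: 3 H
  1 × Cl: no H
  1 × O: 1 H
  Total hydrogens = 12.

12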